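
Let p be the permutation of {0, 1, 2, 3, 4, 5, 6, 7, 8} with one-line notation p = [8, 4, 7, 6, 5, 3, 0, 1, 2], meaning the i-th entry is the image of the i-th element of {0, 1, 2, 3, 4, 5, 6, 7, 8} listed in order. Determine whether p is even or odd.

In disjoint-cycle form the cycle lengths are 9.
A cycle of length ℓ contributes ℓ−1 transpositions, so p is a product of 8 transpositions — even.

even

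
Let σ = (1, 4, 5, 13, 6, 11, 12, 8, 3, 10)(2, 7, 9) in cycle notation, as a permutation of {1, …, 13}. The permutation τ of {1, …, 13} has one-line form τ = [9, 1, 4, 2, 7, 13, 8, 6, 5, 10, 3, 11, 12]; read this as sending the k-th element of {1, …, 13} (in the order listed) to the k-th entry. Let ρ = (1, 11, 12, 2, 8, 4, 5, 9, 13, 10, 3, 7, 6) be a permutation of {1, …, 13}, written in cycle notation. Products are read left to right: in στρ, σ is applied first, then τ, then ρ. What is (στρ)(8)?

Apply the permutations in order: σ(8) = 3, then τ(3) = 4, then ρ(4) = 5. So (στρ)(8) = 5.

5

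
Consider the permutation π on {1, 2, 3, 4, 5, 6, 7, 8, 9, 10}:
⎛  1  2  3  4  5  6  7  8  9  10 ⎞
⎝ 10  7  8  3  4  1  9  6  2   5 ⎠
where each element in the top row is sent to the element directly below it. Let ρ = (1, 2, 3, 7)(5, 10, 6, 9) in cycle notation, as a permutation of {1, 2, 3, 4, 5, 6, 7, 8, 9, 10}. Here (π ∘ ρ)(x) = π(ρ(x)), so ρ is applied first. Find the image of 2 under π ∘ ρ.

8

First apply ρ: ρ(2) = 3, then π(3) = 8. Thus (π ∘ ρ)(2) = 8.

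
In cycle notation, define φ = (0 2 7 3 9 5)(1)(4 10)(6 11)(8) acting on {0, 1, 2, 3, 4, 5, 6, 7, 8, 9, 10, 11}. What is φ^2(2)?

3

2 lies in the 6-cycle (0 2 7 3 9 5).
Advancing 2 steps from 2: 2 → 7 → 3.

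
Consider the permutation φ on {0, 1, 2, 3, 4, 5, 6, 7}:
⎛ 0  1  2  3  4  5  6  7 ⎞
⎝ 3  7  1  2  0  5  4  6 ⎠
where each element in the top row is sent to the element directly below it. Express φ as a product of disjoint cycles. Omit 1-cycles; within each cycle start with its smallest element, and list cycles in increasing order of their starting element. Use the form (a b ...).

Iterating φ from 0 gives 0 → 3 → 2 → 1 → 7 → 6 → 4 → 0; that is the 7-cycle (0 3 2 1 7 6 4).
Continuing from each remaining unvisited element yields (0 3 2 1 7 6 4).

(0 3 2 1 7 6 4)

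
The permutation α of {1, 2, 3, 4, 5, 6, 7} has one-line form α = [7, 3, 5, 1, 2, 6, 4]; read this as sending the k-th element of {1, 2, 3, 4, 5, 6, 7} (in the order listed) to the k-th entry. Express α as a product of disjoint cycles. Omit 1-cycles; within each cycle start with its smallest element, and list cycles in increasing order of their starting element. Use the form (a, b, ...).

Iterating α from 1 gives 1 → 7 → 4 → 1; that is the 3-cycle (1, 7, 4).
Repeating from the next unused element and collecting all non-trivial cycles gives (1, 7, 4)(2, 3, 5).

(1, 7, 4)(2, 3, 5)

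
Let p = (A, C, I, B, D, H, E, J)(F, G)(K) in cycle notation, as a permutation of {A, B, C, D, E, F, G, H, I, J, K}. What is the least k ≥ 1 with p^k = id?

8

The disjoint cycles have lengths 8, 2, 1.
Since disjoint cycles commute, ord(p) = lcm(8, 2) = 8.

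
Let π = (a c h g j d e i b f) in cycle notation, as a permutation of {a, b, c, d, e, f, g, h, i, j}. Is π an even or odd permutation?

The cycle lengths are 10.
A cycle of length ℓ contributes ℓ−1 transpositions, so π is a product of 9 transpositions — odd.

odd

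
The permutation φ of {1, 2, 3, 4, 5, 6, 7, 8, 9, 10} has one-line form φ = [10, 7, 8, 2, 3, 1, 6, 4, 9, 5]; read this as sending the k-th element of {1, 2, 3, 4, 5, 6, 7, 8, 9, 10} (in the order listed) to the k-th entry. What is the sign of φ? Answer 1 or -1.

In disjoint-cycle form the cycle lengths are 9, 1.
A cycle is odd iff its length is even; φ has 0 even-length cycles, so sgn(φ) = (−1)^0 and φ is even.

1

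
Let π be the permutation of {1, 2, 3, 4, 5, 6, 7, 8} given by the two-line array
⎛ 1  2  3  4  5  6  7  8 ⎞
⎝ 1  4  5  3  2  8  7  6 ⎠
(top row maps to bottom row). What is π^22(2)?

Tracing 2 → 4 → … returns to 2 after 4 steps, so 2 lies in a 4-cycle (2 4 3 5).
Powers repeat with period 4 on this cycle, and 22 mod 4 = 2, so π^22(2) = π^2(2).
Stepping 2 places around the cycle: 2 → 4 → 3.

3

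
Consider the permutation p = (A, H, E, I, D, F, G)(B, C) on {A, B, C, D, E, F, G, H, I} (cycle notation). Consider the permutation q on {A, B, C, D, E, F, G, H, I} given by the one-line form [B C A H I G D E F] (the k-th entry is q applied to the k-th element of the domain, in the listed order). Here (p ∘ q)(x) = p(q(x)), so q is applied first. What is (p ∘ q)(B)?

B

First apply q: q(B) = C, then p(C) = B. Thus (p ∘ q)(B) = B.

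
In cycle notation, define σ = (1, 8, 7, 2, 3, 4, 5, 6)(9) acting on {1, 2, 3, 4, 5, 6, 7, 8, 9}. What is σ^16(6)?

6

6 lies in the 8-cycle (1, 8, 7, 2, 3, 4, 5, 6).
Powers repeat with period 8 on this cycle, and 16 mod 8 = 0, so σ^16(6) = σ^0(6).
So σ^16(6) = 6.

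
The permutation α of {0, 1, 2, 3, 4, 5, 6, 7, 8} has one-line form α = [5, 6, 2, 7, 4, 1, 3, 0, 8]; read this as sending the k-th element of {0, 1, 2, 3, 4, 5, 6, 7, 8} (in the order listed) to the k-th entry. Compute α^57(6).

Tracing 6 → 3 → … returns to 6 after 6 steps, so 6 lies in a 6-cycle (0 5 1 6 3 7).
Since the cycle has length 6, α^57 acts on it the same as α^3 (57 mod 6 = 3).
Advancing 3 steps from 6: 6 → 3 → 7 → 0.

0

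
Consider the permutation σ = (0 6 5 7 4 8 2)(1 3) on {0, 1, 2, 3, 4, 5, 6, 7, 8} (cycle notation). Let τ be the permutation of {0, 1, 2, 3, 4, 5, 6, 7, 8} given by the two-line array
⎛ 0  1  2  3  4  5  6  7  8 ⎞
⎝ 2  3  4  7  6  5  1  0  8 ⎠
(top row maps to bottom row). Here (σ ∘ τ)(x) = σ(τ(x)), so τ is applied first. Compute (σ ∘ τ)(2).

8

First apply τ: τ(2) = 4, then σ(4) = 8. Thus (σ ∘ τ)(2) = 8.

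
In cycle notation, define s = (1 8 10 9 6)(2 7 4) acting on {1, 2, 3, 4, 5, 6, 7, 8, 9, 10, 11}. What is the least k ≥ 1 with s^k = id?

The disjoint cycles have lengths 5, 3, 1, 1, 1.
The order of s is the least common multiple of its cycle lengths: lcm(5, 3) = 15.

15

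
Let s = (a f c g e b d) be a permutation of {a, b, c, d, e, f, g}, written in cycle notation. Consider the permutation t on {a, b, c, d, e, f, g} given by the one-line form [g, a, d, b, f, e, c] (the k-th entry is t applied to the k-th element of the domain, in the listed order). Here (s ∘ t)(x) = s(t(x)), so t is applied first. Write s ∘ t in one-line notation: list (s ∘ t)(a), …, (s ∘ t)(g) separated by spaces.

e f a d c b g

(s ∘ t)(x) = s(t(x)). Computing each image: s(t(a)) = s(g) = e, s(t(b)) = s(a) = f, s(t(c)) = s(d) = a, s(t(d)) = s(b) = d, s(t(e)) = s(f) = c, s(t(f)) = s(e) = b, s(t(g)) = s(c) = g.
Hence s ∘ t = [e f a d c b g].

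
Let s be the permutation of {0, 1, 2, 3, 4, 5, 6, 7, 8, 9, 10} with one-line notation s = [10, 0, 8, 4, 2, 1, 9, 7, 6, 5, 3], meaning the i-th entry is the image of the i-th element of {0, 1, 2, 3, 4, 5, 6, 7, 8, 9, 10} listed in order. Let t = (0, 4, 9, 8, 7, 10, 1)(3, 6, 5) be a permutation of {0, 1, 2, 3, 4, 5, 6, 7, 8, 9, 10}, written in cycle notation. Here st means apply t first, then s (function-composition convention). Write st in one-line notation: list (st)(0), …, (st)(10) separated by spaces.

2 10 8 9 5 4 1 3 7 6 0

Chase each element through t then s: 0 → 4 → 2; 1 → 0 → 10; 2 → 2 → 8; 3 → 6 → 9; 4 → 9 → 5; 5 → 3 → 4; 6 → 5 → 1; 7 → 10 → 3; 8 → 7 → 7; 9 → 8 → 6; 10 → 1 → 0.
So st in one-line form is 2 10 8 9 5 4 1 3 7 6 0.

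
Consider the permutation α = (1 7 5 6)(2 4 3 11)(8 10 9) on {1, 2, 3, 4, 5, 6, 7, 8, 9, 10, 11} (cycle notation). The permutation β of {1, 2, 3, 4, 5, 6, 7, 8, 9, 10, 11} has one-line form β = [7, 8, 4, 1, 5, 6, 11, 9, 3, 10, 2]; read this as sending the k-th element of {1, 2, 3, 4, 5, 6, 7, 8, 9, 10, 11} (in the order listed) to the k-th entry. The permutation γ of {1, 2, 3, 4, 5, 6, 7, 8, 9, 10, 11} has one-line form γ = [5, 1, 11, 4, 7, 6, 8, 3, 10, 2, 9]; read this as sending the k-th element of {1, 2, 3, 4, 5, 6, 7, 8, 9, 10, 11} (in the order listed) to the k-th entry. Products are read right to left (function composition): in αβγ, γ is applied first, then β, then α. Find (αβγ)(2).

Chase 2: γ(2) = 1; β(1) = 7; α(7) = 5. Hence (αβγ)(2) = 5.

5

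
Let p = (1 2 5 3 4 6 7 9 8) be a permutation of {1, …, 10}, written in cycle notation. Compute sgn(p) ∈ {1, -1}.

The cycle lengths are 9, 1.
A cycle is odd iff its length is even; p has 0 even-length cycles, so sgn(p) = (−1)^0 and p is even.

1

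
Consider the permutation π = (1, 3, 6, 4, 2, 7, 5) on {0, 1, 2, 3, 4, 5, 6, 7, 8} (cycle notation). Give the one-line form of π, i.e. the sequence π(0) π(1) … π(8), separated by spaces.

0 3 7 6 2 1 4 5 8

Reading each image from the cycles: 0→0, 1→3, 2→7, 3→6, 4→2, 5→1, 6→4, 7→5, 8→8.
So the one-line form is 0 3 7 6 2 1 4 5 8.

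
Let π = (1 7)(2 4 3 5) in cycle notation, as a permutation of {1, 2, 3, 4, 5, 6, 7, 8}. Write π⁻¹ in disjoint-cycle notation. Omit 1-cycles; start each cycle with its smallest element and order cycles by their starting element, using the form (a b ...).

(1 7)(2 5 3 4)

The inverse reverses each cycle.
After reversing and putting each cycle's least element first, π⁻¹ = (1 7)(2 5 3 4).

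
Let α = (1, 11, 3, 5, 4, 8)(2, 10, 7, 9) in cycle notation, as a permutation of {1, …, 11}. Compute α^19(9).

7

9 lies in the 4-cycle (2, 10, 7, 9).
Since the cycle has length 4, α^19 acts on it the same as α^3 (19 mod 4 = 3).
Stepping 3 places around the cycle: 9 → 2 → 10 → 7.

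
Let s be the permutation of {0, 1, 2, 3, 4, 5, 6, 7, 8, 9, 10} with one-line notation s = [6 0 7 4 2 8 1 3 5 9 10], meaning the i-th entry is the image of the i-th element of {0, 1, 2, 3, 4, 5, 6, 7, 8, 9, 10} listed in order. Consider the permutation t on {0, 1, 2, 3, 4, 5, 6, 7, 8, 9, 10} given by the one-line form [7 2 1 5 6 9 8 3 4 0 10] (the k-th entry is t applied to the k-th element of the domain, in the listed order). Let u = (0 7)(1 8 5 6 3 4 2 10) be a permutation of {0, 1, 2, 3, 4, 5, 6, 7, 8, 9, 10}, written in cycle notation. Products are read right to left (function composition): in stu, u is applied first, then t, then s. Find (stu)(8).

(stu)(8) = s(t(u(8))). u(8) = 5, then t(5) = 9, then s(9) = 9, so the result is 9.

9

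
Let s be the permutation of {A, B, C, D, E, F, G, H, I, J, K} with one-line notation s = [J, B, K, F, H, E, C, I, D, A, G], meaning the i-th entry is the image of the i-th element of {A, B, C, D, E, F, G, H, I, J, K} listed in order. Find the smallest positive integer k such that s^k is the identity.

30

Writing s as disjoint cycles, the cycle lengths are 5, 3, 2, 1.
Since disjoint cycles commute, ord(s) = lcm(5, 3, 2) = 30.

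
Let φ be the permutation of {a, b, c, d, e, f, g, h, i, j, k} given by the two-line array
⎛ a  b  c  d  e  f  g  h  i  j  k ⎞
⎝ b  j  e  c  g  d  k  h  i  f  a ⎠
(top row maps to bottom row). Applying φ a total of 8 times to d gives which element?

f

Tracing d → c → … returns to d after 9 steps, so d lies in a 9-cycle (a b j f d c e g k).
Advancing 8 steps from d: d → c → e → g → k → a → b → j → f.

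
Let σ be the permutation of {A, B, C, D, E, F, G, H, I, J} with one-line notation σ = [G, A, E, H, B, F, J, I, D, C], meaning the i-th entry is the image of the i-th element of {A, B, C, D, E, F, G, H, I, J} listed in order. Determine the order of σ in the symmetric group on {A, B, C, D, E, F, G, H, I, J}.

6

The disjoint-cycle form of σ has cycle lengths 6, 3, 1.
The order is lcm(6, 3) = 6.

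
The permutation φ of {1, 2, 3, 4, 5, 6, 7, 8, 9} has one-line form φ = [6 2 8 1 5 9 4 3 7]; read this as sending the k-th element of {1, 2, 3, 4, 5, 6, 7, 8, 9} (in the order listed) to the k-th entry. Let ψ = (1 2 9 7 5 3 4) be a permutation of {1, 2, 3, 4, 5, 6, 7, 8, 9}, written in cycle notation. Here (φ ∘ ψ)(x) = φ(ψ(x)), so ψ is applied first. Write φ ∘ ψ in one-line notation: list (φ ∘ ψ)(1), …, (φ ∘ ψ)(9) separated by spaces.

2 7 1 6 8 9 5 3 4

(φ ∘ ψ)(x) = φ(ψ(x)). Computing each image: φ(ψ(1)) = φ(2) = 2, φ(ψ(2)) = φ(9) = 7, φ(ψ(3)) = φ(4) = 1, φ(ψ(4)) = φ(1) = 6, φ(ψ(5)) = φ(3) = 8, φ(ψ(6)) = φ(6) = 9, φ(ψ(7)) = φ(5) = 5, φ(ψ(8)) = φ(8) = 3, φ(ψ(9)) = φ(7) = 4.
Hence φ ∘ ψ = [2 7 1 6 8 9 5 3 4].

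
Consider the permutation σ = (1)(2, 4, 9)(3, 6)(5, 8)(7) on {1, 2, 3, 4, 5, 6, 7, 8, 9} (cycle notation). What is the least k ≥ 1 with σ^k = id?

The disjoint cycles have lengths 3, 2, 2, 1, 1.
The order is lcm(3, 2, 2) = 6.

6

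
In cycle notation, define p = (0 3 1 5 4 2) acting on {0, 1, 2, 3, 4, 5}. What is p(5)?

5 appears in (0 3 1 5 4 2); the next entry (wrapping around) is 4.

4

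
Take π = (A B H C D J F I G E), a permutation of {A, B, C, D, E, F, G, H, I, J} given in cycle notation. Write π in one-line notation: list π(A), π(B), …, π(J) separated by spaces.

Reading each image from the cycles: A→B, B→H, C→D, D→J, E→A, F→I, G→E, H→C, I→G, J→F.
Listing these in domain order gives B H D J A I E C G F.

B H D J A I E C G F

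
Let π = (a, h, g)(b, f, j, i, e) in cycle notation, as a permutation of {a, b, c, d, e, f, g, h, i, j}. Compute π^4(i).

i lies in the 5-cycle (b, f, j, i, e).
Stepping 4 places around the cycle: i → e → b → f → j.

j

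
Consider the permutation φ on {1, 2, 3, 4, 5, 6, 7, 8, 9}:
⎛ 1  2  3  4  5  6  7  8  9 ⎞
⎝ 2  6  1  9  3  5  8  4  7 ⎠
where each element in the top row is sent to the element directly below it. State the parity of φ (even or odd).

In disjoint-cycle form the cycle lengths are 5, 4.
A cycle of length ℓ contributes ℓ−1 transpositions, so φ is a product of 4 + 3 = 7 transpositions — odd.

odd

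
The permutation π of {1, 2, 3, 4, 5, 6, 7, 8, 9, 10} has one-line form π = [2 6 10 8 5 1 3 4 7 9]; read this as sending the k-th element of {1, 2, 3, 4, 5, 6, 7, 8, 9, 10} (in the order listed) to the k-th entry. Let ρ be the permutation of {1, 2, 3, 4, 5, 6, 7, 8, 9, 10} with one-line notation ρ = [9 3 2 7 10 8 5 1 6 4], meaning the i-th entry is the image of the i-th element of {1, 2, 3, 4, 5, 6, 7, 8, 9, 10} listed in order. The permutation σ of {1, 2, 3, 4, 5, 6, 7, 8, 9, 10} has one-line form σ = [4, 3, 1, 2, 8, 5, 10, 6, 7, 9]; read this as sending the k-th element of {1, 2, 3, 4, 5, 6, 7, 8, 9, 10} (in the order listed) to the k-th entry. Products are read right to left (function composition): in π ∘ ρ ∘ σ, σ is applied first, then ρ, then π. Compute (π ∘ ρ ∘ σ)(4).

10

Chase 4: σ(4) = 2; ρ(2) = 3; π(3) = 10. Hence (π ∘ ρ ∘ σ)(4) = 10.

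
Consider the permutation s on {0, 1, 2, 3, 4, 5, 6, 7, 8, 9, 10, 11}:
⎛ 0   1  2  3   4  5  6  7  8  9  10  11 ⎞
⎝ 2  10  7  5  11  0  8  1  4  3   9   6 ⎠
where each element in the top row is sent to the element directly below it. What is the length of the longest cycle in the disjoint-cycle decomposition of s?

8

Decomposing into disjoint cycles gives (0, 2, 7, 1, 10, 9, 3, 5)(4, 11, 6, 8); the longest has length 8.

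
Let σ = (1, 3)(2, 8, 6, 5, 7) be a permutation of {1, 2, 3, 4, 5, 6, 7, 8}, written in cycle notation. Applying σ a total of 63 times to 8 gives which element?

8 lies in the 5-cycle (2, 8, 6, 5, 7).
Powers repeat with period 5 on this cycle, and 63 mod 5 = 3, so σ^63(8) = σ^3(8).
Advancing 3 steps from 8: 8 → 6 → 5 → 7.

7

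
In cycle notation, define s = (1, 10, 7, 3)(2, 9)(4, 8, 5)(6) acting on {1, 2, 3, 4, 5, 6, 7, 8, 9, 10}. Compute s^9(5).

5 lies in the 3-cycle (4, 8, 5).
On a 3-cycle, s^3 is the identity, so s^9 = s^0 there (9 ≡ 0 mod 3).
So s^9(5) = 5.

5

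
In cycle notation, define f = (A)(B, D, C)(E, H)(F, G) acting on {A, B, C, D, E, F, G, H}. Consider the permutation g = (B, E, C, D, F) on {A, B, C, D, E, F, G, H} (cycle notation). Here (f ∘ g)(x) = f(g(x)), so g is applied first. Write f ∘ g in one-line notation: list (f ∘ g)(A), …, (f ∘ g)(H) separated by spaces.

A H C G B D F E

Chase each element through g then f: A → A → A; B → E → H; C → D → C; D → F → G; E → C → B; F → B → D; G → G → F; H → H → E.
Collecting the images, f ∘ g = [A H C G B D F E].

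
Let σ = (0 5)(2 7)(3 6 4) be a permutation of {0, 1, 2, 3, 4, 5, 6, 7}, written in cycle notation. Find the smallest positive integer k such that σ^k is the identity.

6

The disjoint cycles have lengths 3, 2, 2, 1.
Since disjoint cycles commute, ord(σ) = lcm(3, 2, 2) = 6.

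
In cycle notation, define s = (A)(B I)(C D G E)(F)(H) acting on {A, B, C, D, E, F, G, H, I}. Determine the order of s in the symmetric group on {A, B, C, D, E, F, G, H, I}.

The disjoint cycles have lengths 4, 2, 1, 1, 1.
The order of s is the least common multiple of its cycle lengths: lcm(4, 2) = 4.

4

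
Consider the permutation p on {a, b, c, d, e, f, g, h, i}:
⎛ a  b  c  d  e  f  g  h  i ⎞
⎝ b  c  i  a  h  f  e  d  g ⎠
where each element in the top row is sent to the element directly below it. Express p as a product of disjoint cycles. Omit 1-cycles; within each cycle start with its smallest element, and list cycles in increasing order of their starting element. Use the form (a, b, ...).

From a: a → b → c → i → g → e → h → d → a, closing the cycle (a, b, c, i, g, e, h, d).
Repeating from the next unused element and collecting all non-trivial cycles gives (a, b, c, i, g, e, h, d).

(a, b, c, i, g, e, h, d)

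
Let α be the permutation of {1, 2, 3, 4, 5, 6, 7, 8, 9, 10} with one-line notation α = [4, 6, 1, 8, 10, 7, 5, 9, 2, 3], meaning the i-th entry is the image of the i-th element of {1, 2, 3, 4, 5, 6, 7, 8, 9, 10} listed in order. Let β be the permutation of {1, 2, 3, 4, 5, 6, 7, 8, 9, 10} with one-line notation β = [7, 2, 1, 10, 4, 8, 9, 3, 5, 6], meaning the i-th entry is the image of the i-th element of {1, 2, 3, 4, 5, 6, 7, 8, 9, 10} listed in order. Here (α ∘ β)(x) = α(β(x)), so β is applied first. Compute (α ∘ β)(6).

(α ∘ β)(6) = α(β(6)). β(6) = 8, then α(8) = 9. So (α ∘ β)(6) = 9.

9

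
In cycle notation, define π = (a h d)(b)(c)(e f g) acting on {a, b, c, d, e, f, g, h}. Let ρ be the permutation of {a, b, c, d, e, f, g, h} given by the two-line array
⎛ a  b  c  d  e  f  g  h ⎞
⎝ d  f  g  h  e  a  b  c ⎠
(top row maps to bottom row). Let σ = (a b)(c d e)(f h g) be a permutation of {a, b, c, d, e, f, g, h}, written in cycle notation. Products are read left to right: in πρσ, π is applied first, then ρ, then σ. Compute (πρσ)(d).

Apply the permutations in order: π(d) = a, then ρ(a) = d, then σ(d) = e. So (πρσ)(d) = e.

e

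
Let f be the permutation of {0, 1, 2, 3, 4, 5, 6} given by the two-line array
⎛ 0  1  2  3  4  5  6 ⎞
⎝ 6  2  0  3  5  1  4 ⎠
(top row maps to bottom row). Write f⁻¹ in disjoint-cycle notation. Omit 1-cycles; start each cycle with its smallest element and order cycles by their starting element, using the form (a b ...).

First write f in disjoint cycles: (0 6 4 5 1 2).
Reversing each cycle (and rotating so the smallest element leads) gives f⁻¹ = (0 2 1 5 4 6).

(0 2 1 5 4 6)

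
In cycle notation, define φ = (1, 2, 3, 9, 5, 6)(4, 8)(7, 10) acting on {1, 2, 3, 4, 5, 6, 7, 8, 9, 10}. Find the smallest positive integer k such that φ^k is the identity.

The disjoint cycles have lengths 6, 2, 2.
The order of φ is the least common multiple of its cycle lengths: lcm(6, 2, 2) = 6.

6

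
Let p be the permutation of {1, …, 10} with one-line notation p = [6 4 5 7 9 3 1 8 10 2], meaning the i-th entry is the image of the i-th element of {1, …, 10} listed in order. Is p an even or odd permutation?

In disjoint-cycle form the cycle lengths are 9, 1.
A cycle of length ℓ contributes ℓ−1 transpositions, so p is a product of 8 transpositions — even.

even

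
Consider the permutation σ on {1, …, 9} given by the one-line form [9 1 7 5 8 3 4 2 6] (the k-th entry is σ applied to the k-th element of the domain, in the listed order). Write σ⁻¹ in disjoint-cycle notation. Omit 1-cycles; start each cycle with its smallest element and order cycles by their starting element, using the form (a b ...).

First write σ in disjoint cycles: (1 9 6 3 7 4 5 8 2).
The inverse reverses every cycle; in canonical form, σ⁻¹ = (1 2 8 5 4 7 3 6 9).

(1 2 8 5 4 7 3 6 9)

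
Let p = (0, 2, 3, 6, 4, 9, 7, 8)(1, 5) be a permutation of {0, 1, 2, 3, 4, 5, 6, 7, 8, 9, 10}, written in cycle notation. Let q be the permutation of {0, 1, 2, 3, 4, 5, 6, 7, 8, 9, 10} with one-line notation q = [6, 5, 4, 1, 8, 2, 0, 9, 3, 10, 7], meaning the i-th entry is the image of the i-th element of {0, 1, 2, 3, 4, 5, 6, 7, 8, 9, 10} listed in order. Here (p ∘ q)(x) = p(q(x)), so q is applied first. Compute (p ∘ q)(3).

(p ∘ q)(3) = p(q(3)). q(3) = 1, then p(1) = 5. So (p ∘ q)(3) = 5.

5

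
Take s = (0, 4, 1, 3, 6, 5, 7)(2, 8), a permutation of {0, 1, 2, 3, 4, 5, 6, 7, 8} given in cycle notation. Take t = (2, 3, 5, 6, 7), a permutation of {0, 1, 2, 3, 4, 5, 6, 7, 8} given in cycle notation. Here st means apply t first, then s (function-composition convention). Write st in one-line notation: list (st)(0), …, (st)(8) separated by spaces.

4 3 6 7 1 5 0 8 2

(st)(x) = s(t(x)). Computing each image: s(t(0)) = s(0) = 4, s(t(1)) = s(1) = 3, s(t(2)) = s(3) = 6, s(t(3)) = s(5) = 7, s(t(4)) = s(4) = 1, s(t(5)) = s(6) = 5, s(t(6)) = s(7) = 0, s(t(7)) = s(2) = 8, s(t(8)) = s(8) = 2.
Hence st = [4 3 6 7 1 5 0 8 2].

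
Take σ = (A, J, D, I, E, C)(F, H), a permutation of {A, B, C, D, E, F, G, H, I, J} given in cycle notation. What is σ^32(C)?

J

C lies in the 6-cycle (A, J, D, I, E, C).
Powers repeat with period 6 on this cycle, and 32 mod 6 = 2, so σ^32(C) = σ^2(C).
Advancing 2 steps from C: C → A → J.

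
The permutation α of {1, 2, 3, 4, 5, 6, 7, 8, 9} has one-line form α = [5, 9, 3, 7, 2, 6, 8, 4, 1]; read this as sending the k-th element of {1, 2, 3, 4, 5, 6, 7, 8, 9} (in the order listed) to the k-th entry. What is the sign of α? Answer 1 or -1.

In disjoint-cycle form the cycle lengths are 4, 3, 1, 1.
A cycle of length ℓ contributes ℓ−1 transpositions, so α is a product of 3 + 2 = 5 transpositions — odd.

-1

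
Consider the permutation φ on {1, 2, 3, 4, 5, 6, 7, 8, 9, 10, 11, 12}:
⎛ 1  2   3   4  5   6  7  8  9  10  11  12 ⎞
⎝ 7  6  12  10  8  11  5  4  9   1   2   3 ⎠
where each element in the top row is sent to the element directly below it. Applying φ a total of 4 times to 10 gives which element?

Tracing 10 → 1 → … returns to 10 after 6 steps, so 10 lies in a 6-cycle (1 7 5 8 4 10).
Stepping 4 places around the cycle: 10 → 1 → 7 → 5 → 8.

8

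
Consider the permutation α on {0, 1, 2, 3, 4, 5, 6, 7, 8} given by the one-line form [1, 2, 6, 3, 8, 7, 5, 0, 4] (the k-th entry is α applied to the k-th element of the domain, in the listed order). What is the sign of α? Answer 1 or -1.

1

In disjoint-cycle form the cycle lengths are 6, 2, 1.
A cycle of length ℓ contributes ℓ−1 transpositions, so α is a product of 5 + 1 = 6 transpositions — even.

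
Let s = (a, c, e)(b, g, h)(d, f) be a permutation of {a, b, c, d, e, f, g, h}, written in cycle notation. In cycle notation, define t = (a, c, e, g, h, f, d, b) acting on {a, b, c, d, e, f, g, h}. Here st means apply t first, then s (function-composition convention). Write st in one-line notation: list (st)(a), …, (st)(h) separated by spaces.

For each element, apply t then s: a → c → e; b → a → c; c → e → a; d → b → g; e → g → h; f → d → f; g → h → b; h → f → d.
So st in one-line form is e c a g h f b d.

e c a g h f b d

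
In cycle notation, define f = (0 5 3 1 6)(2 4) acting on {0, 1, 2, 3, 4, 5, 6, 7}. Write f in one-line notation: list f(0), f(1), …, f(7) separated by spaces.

5 6 4 1 2 3 0 7

Reading each image from the cycles: 0↦5, 1↦6, 2↦4, 3↦1, 4↦2, 5↦3, 6↦0, 7↦7.
So the one-line form is 5 6 4 1 2 3 0 7.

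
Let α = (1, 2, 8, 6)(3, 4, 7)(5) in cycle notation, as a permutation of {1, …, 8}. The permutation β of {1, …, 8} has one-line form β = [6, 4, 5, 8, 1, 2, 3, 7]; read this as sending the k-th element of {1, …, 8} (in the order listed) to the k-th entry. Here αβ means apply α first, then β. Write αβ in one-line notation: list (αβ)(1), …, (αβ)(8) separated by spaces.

Chase each element through α then β: 1 → 2 → 4; 2 → 8 → 7; 3 → 4 → 8; 4 → 7 → 3; 5 → 5 → 1; 6 → 1 → 6; 7 → 3 → 5; 8 → 6 → 2.
So αβ in one-line form is 4 7 8 3 1 6 5 2.

4 7 8 3 1 6 5 2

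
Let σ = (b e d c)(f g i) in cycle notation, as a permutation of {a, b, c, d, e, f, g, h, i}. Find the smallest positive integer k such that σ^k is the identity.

The cycle type of σ is (4, 3, 1, 1).
The order of σ is the least common multiple of its cycle lengths: lcm(4, 3) = 12.

12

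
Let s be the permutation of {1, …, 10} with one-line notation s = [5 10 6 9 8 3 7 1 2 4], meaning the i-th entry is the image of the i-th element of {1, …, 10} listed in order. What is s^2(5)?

1

Tracing 5 → 8 → … returns to 5 after 3 steps, so 5 lies in a 3-cycle (1, 5, 8).
Advancing 2 steps from 5: 5 → 8 → 1.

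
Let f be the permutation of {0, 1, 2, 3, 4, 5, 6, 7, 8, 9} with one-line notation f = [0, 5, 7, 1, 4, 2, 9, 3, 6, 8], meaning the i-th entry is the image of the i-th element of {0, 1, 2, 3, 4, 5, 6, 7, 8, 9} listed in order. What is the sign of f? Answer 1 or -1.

In disjoint-cycle form the cycle lengths are 5, 3, 1, 1.
A cycle is odd iff its length is even; f has 0 even-length cycles, so sgn(f) = (−1)^0 and f is even.

1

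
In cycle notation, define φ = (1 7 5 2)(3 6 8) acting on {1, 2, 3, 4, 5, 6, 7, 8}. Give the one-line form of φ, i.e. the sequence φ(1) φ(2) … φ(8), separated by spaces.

7 1 6 4 2 8 5 3

Image by image: 1→7, 2→1, 3→6, 4→4, 5→2, 6→8, 7→5, 8→3.
Listing these in domain order gives 7 1 6 4 2 8 5 3.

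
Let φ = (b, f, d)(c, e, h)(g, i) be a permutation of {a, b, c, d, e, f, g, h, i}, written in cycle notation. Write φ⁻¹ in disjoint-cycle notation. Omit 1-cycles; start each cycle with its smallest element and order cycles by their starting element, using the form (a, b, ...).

(b, d, f)(c, h, e)(g, i)

The inverse reverses each cycle.
After reversing and putting each cycle's least element first, φ⁻¹ = (b, d, f)(c, h, e)(g, i).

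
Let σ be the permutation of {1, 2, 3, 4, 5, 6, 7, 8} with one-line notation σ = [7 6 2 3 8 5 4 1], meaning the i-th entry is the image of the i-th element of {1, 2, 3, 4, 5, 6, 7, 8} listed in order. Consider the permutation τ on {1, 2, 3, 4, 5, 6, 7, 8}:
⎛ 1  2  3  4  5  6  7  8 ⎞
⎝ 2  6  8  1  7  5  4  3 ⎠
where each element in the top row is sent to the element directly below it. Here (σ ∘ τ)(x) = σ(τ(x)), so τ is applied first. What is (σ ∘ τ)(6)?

First apply τ: τ(6) = 5, then σ(5) = 8. Thus (σ ∘ τ)(6) = 8.

8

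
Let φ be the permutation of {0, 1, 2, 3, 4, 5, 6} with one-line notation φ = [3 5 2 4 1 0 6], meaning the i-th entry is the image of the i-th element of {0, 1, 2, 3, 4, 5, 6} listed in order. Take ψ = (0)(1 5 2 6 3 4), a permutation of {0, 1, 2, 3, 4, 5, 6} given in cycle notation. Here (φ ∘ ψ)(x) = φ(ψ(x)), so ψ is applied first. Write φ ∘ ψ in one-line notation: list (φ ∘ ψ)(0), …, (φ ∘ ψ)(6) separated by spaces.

(φ ∘ ψ)(x) = φ(ψ(x)). Computing each image: φ(ψ(0)) = φ(0) = 3, φ(ψ(1)) = φ(5) = 0, φ(ψ(2)) = φ(6) = 6, φ(ψ(3)) = φ(4) = 1, φ(ψ(4)) = φ(1) = 5, φ(ψ(5)) = φ(2) = 2, φ(ψ(6)) = φ(3) = 4.
Hence φ ∘ ψ = [3 0 6 1 5 2 4].

3 0 6 1 5 2 4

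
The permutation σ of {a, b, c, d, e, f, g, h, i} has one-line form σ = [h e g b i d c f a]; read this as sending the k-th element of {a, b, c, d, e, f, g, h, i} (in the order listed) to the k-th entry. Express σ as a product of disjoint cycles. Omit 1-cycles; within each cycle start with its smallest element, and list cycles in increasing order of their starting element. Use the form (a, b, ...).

(a, h, f, d, b, e, i)(c, g)

From a: a → h → f → d → b → e → i → a, closing the cycle (a, h, f, d, b, e, i).
Repeating from the next unused element and collecting all non-trivial cycles gives (a, h, f, d, b, e, i)(c, g).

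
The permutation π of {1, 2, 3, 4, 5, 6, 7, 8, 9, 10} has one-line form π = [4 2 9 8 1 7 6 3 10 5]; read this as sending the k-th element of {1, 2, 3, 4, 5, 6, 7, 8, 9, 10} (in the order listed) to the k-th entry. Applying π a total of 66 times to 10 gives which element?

Tracing 10 → 5 → … returns to 10 after 7 steps, so 10 lies in a 7-cycle (1 4 8 3 9 10 5).
Since the cycle has length 7, π^66 acts on it the same as π^3 (66 mod 7 = 3).
Stepping 3 places around the cycle: 10 → 5 → 1 → 4.

4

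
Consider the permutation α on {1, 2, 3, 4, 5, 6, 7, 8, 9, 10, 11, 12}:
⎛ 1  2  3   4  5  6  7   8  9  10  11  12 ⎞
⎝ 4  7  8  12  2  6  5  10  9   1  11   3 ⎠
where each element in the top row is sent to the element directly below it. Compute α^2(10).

Tracing 10 → 1 → … returns to 10 after 6 steps, so 10 lies in a 6-cycle (1 4 12 3 8 10).
Stepping 2 places around the cycle: 10 → 1 → 4.

4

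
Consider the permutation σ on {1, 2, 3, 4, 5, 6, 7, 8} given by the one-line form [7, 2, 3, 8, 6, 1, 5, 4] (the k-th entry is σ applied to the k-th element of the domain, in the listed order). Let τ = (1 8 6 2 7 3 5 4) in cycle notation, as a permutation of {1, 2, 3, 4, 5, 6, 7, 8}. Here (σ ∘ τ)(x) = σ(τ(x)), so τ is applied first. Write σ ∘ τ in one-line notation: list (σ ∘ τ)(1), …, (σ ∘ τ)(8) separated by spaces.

4 5 6 7 8 2 3 1

Chase each element through τ then σ: 1 → 8 → 4; 2 → 7 → 5; 3 → 5 → 6; 4 → 1 → 7; 5 → 4 → 8; 6 → 2 → 2; 7 → 3 → 3; 8 → 6 → 1.
Collecting the images, σ ∘ τ = [4 5 6 7 8 2 3 1].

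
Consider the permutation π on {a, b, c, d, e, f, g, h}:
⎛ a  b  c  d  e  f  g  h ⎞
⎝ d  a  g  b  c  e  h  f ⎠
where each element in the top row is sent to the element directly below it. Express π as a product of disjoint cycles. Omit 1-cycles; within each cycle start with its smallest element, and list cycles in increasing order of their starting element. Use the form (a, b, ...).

From a: a → d → b → a, closing the cycle (a, d, b).
Continuing from each remaining unvisited element yields (a, d, b)(c, g, h, f, e).

(a, d, b)(c, g, h, f, e)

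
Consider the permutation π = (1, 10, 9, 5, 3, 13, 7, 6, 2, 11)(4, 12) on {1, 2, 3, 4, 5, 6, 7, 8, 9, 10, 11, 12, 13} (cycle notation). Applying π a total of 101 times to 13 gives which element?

13 lies in the 10-cycle (1, 10, 9, 5, 3, 13, 7, 6, 2, 11).
Since the cycle has length 10, π^101 acts on it the same as π^1 (101 mod 10 = 1).
Stepping 1 place around the cycle: 13 → 7.

7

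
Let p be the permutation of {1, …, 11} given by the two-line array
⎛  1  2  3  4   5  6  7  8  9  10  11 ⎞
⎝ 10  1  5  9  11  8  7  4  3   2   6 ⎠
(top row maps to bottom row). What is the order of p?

21

Writing p as disjoint cycles, the cycle lengths are 7, 3, 1.
Since disjoint cycles commute, ord(p) = lcm(7, 3) = 21.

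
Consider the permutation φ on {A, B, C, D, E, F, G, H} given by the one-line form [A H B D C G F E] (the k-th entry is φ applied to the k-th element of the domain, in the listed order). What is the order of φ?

4

Decomposing into disjoint cycles gives cycle lengths 4, 2, 1, 1.
The order of φ is the least common multiple of its cycle lengths: lcm(4, 2) = 4.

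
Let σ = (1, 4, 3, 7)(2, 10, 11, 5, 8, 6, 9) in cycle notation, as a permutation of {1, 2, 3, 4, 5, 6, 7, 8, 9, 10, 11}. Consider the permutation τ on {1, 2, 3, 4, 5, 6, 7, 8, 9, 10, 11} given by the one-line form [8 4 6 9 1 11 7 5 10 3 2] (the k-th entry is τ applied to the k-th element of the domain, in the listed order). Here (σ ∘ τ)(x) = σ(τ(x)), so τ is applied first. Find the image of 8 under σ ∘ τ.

τ(8) = 5, then σ(5) = 8; composing gives (σ ∘ τ)(8) = 8.

8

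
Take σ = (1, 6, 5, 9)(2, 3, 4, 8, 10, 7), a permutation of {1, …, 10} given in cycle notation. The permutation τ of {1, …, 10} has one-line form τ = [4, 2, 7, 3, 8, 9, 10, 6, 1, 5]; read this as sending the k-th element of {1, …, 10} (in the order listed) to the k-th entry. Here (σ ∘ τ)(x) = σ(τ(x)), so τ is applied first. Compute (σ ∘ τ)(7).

7

τ(7) = 10, then σ(10) = 7; composing gives (σ ∘ τ)(7) = 7.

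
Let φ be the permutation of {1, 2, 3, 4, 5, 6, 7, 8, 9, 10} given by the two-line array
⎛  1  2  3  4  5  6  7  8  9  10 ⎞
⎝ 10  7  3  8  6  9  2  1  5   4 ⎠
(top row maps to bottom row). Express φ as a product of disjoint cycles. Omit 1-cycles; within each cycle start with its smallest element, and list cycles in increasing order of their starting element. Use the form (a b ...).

From 1: 1 → 10 → 4 → 8 → 1, closing the cycle (1 10 4 8).
Repeating from the next unused element and collecting all non-trivial cycles gives (1 10 4 8)(2 7)(5 6 9).

(1 10 4 8)(2 7)(5 6 9)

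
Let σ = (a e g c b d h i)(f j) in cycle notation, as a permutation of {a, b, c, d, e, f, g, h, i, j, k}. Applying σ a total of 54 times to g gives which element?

g lies in the 8-cycle (a e g c b d h i).
Powers repeat with period 8 on this cycle, and 54 mod 8 = 6, so σ^54(g) = σ^6(g).
Stepping 6 places around the cycle: g → c → b → d → h → i → a.

a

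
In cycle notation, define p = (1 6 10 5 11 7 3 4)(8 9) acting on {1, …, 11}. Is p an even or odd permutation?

even

The cycle lengths are 8, 2, 1.
A cycle is odd iff its length is even; p has 2 even-length cycles, so sgn(p) = (−1)^2 and p is even.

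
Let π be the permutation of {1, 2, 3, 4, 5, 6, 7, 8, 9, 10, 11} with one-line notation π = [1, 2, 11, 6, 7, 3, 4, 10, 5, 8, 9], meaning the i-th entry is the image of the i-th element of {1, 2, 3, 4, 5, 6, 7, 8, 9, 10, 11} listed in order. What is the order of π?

Writing π as disjoint cycles, the cycle lengths are 7, 2, 1, 1.
The order of π is the least common multiple of its cycle lengths: lcm(7, 2) = 14.

14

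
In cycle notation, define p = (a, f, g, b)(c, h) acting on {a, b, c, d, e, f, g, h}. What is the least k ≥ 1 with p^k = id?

The cycle type of p is (4, 2, 1, 1).
Since disjoint cycles commute, ord(p) = lcm(4, 2) = 4.

4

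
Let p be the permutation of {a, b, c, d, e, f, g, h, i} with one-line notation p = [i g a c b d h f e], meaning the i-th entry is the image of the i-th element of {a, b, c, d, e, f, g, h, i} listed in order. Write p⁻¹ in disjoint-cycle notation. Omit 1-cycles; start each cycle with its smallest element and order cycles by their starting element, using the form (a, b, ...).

First write p in disjoint cycles: (a, i, e, b, g, h, f, d, c).
The inverse reverses every cycle; in canonical form, p⁻¹ = (a, c, d, f, h, g, b, e, i).

(a, c, d, f, h, g, b, e, i)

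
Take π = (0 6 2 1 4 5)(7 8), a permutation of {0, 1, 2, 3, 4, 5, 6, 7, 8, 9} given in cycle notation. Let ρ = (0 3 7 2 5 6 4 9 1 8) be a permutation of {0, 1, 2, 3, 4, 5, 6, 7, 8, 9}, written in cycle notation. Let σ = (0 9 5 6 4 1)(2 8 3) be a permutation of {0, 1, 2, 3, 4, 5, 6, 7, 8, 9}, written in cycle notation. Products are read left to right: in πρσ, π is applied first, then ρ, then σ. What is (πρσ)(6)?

6

(πρσ)(6) = σ(ρ(π(6))). π(6) = 2, then ρ(2) = 5, then σ(5) = 6, so the result is 6.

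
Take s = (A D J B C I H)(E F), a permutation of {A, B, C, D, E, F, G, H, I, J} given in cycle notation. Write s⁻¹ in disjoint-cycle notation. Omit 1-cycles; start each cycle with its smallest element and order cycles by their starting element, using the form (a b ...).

(A H I C B J D)(E F)

The inverse reverses each cycle.
After reversing and putting each cycle's least element first, s⁻¹ = (A H I C B J D)(E F).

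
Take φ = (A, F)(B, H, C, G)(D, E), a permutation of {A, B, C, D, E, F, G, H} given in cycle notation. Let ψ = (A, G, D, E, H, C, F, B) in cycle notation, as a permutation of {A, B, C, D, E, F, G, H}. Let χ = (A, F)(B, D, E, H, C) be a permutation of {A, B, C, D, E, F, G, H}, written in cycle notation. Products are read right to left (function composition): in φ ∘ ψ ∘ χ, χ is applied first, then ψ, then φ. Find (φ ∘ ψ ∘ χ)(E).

G

Apply the permutations in order: χ(E) = H, then ψ(H) = C, then φ(C) = G. So (φ ∘ ψ ∘ χ)(E) = G.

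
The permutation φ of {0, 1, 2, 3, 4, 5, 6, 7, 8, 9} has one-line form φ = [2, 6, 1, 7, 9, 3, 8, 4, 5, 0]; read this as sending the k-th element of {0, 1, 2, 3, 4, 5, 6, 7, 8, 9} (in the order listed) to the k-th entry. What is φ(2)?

2 is element number 3 of the domain, and entry number 3 of the one-line form is 1, so φ(2) = 1.

1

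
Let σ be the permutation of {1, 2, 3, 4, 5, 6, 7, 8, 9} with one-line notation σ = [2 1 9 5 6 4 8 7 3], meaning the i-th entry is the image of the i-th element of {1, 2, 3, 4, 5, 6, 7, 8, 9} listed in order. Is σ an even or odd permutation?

In disjoint-cycle form the cycle lengths are 3, 2, 2, 2.
A cycle is odd iff its length is even; σ has 3 even-length cycles, so sgn(σ) = (−1)^3 and σ is odd.

odd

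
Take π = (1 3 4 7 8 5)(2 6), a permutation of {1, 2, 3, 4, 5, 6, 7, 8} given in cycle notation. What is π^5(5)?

5 lies in the 6-cycle (1 3 4 7 8 5).
Advancing 5 steps from 5: 5 → 1 → 3 → 4 → 7 → 8.

8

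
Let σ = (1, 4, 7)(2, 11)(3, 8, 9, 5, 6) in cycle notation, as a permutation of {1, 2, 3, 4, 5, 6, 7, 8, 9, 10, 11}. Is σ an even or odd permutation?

odd

The cycle lengths are 5, 3, 2, 1.
A cycle of length ℓ contributes ℓ−1 transpositions, so σ is a product of 4 + 2 + 1 = 7 transpositions — odd.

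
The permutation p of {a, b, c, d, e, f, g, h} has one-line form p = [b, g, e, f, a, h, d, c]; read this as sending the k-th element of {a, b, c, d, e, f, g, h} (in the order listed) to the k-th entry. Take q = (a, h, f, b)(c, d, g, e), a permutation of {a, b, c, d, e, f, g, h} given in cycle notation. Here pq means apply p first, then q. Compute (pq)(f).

f

First apply p: p(f) = h, then q(h) = f. Thus (pq)(f) = f.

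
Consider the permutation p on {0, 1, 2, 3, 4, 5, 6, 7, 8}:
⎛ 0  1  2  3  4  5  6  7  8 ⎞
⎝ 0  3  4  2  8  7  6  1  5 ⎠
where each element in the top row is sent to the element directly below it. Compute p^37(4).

5

Tracing 4 → 8 → … returns to 4 after 7 steps, so 4 lies in a 7-cycle (1 3 2 4 8 5 7).
On a 7-cycle, p^7 is the identity, so p^37 = p^2 there (37 ≡ 2 mod 7).
Advancing 2 steps from 4: 4 → 8 → 5.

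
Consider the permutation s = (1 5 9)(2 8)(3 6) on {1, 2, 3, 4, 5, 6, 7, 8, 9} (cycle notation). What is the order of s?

The disjoint cycles have lengths 3, 2, 2, 1, 1.
The order of s is the least common multiple of its cycle lengths: lcm(3, 2, 2) = 6.

6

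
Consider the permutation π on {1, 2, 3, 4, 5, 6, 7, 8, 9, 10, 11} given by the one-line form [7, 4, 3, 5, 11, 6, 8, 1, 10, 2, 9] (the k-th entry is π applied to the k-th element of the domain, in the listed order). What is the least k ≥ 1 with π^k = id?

Decomposing into disjoint cycles gives cycle lengths 6, 3, 1, 1.
The order is lcm(6, 3) = 6.

6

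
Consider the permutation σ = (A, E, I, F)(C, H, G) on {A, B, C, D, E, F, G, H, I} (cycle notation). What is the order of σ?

The disjoint cycles have lengths 4, 3, 1, 1.
Since disjoint cycles commute, ord(σ) = lcm(4, 3) = 12.

12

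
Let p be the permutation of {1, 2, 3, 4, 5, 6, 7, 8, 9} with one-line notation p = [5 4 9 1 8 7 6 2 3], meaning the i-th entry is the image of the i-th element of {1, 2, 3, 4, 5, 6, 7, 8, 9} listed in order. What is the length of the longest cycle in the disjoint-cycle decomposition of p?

5

Decomposing into disjoint cycles gives (1 5 8 2 4)(3 9)(6 7); the longest has length 5.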